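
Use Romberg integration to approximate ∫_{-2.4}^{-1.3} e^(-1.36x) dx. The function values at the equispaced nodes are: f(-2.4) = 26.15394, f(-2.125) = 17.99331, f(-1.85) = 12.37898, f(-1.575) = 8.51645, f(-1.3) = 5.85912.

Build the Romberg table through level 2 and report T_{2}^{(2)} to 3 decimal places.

14.923

T_{0}^{(0)} (trapezoid, 1 panel, h=1.1000): 17.60718
T_{1}^{(0)} (trapezoid, 2 panels, h=0.5500): 15.61203
T_{2}^{(0)} (trapezoid, 4 panels, h=0.2750): 15.09620
T_{1}^{(1)} = 15.61203 + (15.61203 − 17.60718)/3 = 14.94698
T_{2}^{(1)} = 15.09620 + (15.09620 − 15.61203)/3 = 14.92426
T_{2}^{(2)} = 14.92426 + (14.92426 − 14.94698)/15 = 14.92275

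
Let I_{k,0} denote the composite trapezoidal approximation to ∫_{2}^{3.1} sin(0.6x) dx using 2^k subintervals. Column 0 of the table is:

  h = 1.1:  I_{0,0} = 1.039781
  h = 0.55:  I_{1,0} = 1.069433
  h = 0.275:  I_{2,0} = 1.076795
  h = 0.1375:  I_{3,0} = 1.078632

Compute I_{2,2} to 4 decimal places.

1.0792

Richardson extrapolation on the trapezoidal column (denominator 4−1=3):
I_{1,1} = (4·1.069433 − 1.039781) / 3 = 1.079317
I_{2,1} = 1.076795 + (1.076795 − 1.069433)/3 = 1.079249
I_{2,2} = (16·1.079249 − 1.079317) / 15 = 1.079244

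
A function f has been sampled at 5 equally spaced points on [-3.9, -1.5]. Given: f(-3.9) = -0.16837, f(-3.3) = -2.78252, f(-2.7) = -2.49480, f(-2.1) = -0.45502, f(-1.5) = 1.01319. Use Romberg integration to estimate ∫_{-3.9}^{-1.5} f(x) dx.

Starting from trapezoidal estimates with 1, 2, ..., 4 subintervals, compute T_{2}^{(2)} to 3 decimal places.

T_{0}^{(0)} (trapezoid, 1 panel, h=2.4000): 1.01378
T_{1}^{(0)} (trapezoid, 2 panels, h=1.2000): -2.48687
T_{2}^{(0)} (trapezoid, 4 panels, h=0.6000): -3.18596
T_{1}^{(1)} = -2.48687 + (-2.48687 − 1.01378)/3 = -3.65375
T_{2}^{(1)} = -3.18596 + (-3.18596 − (-2.48687))/3 = -3.41899
T_{2}^{(2)} = -3.41899 + (-3.41899 − (-3.65375))/15 = -3.40334

-3.403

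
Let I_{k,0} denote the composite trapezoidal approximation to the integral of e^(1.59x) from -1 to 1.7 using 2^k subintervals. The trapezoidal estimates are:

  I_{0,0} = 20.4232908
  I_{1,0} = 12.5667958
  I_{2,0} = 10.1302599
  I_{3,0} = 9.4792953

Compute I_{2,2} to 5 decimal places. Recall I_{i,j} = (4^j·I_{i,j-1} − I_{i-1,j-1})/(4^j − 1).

9.27609

I_{1,1} = 12.5667958 + (12.5667958 − 20.4232908)/3 = 9.9479641
I_{2,1} = (4·10.1302599 − 12.5667958) / 3 = 9.3180813
I_{2,2} = (16·9.3180813 − 9.9479641) / 15 = 9.2760891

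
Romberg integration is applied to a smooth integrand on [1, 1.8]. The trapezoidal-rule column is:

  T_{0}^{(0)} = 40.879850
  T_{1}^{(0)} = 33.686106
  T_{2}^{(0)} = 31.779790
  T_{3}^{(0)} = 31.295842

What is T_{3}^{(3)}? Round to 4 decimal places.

Richardson extrapolation on the trapezoidal column (denominator 4−1=3):
T_{1}^{(1)} = (4·33.686106 − 40.879850) / 3 = 31.288191
T_{2}^{(1)} = 31.779790 + (31.779790 − 33.686106)/3 = 31.144351
T_{3}^{(1)} = 31.295842 + (31.295842 − 31.779790)/3 = 31.134526
T_{2}^{(2)} = 31.144351 + (31.144351 − 31.288191)/15 = 31.134762
T_{3}^{(2)} = (16·31.134526 − 31.144351) / 15 = 31.133871
T_{3}^{(3)} = (64·31.133871 − 31.134762) / 63 = 31.133857
(Column j=1 coincides with Simpson's rule on the same nodes.)

31.1339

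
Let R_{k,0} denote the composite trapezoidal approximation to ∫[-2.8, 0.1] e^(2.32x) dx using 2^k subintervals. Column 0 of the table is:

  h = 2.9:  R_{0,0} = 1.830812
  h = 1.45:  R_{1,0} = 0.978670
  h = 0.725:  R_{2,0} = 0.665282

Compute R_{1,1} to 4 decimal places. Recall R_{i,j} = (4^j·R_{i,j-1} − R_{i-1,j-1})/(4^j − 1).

0.6946

Richardson extrapolation on the trapezoidal column (denominator 4−1=3):
R_{1,1} = (4·0.978670 − 1.830812) / 3 = 0.694623
(Column j=1 coincides with Simpson's rule on the same nodes.)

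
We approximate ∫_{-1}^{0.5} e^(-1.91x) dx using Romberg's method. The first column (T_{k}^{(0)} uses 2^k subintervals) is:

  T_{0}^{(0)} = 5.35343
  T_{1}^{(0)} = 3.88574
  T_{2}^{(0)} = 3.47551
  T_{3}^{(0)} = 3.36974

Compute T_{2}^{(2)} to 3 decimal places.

3.335

Richardson extrapolation on the trapezoidal column (denominator 4−1=3):
T_{1}^{(1)} = 3.88574 + (3.88574 − 5.35343)/3 = 3.39651
T_{2}^{(1)} = (4·3.47551 − 3.88574) / 3 = 3.33877
T_{2}^{(2)} = (16·3.33877 − 3.39651) / 15 = 3.33492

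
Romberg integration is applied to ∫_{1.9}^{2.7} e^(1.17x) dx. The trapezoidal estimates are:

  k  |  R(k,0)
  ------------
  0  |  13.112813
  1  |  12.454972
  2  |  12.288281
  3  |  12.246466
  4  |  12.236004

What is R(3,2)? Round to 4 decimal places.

Richardson extrapolation on the trapezoidal column (denominator 4−1=3):
R(2,1) = (4·12.288281 − 12.454972) / 3 = 12.232717
R(3,1) = 12.246466 + (12.246466 − 12.288281)/3 = 12.232528
R(3,2) = 12.232528 + (12.232528 − 12.232717)/15 = 12.232515

12.2325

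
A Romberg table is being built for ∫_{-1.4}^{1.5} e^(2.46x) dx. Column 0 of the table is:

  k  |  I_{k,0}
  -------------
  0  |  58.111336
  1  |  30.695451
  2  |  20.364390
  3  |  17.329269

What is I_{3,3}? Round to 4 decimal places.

I_{1,1} = (4·30.695451 − 58.111336) / 3 = 21.556823
I_{2,1} = 20.364390 + (20.364390 − 30.695451)/3 = 16.920703
I_{3,1} = 17.329269 + (17.329269 − 20.364390)/3 = 16.317562
I_{2,2} = 16.920703 + (16.920703 − 21.556823)/15 = 16.611628
I_{3,2} = 16.317562 + (16.317562 − 16.920703)/15 = 16.277353
I_{3,3} = 16.277353 + (16.277353 − 16.611628)/63 = 16.272047
(Column j=1 coincides with Simpson's rule on the same nodes.)

16.2720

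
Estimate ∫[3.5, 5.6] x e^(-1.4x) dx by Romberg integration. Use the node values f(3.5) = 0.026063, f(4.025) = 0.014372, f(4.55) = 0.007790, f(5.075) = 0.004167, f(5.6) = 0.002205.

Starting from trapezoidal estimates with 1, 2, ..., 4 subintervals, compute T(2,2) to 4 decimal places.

0.0206

T(0,0) (trapezoid, 1 panel, h=2.1000): 0.029681
T(1,0) (trapezoid, 2 panels, h=1.0500): 0.023020
T(2,0) (trapezoid, 4 panels, h=0.5250): 0.021243
T(1,1) = 0.023020 + (0.023020 − 0.029681)/3 = 0.020800
T(2,1) = 0.021243 + (0.021243 − 0.023020)/3 = 0.020651
T(2,2) = 0.020651 + (0.020651 − 0.020800)/15 = 0.020641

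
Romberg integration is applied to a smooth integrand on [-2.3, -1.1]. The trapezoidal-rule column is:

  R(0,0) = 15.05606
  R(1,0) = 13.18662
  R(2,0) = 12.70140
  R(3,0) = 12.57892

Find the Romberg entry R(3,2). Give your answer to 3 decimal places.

Richardson extrapolation on the trapezoidal column (denominator 4−1=3):
R(2,1) = 12.70140 + (12.70140 − 13.18662)/3 = 12.53966
R(3,1) = 12.57892 + (12.57892 − 12.70140)/3 = 12.53809
R(3,2) = 12.53809 + (12.53809 − 12.53966)/15 = 12.53799

12.538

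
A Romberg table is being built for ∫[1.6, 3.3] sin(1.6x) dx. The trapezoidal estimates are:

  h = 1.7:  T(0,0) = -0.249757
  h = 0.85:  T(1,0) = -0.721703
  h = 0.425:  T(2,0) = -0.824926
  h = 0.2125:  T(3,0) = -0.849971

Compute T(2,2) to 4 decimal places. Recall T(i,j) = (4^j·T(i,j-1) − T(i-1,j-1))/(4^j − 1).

Richardson extrapolation on the trapezoidal column (denominator 4−1=3):
T(1,1) = (4·(-0.721703) − (-0.249757)) / 3 = -0.879018
T(2,1) = (4·(-0.824926) − (-0.721703)) / 3 = -0.859334
T(2,2) = (16·(-0.859334) − (-0.879018)) / 15 = -0.858022

-0.8580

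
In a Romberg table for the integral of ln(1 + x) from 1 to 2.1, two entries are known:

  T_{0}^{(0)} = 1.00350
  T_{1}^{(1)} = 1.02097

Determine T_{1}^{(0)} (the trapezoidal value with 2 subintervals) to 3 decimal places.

1.017

From T_{1}^{(1)} = (4·T_{1}^{(0)} − T_{0}^{(0)})/3, solve for T_{1}^{(0)}:
4·T_{1}^{(0)} = 3·1.02097 + 1.00350 = 4.06641
T_{1}^{(0)} = 1.01660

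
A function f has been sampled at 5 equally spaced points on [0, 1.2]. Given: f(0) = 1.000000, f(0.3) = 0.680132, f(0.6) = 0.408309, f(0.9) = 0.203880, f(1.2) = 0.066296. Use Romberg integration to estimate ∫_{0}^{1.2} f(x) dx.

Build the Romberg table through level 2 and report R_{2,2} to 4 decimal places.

0.5420

R_{0,0} (trapezoid, 1 panel, h=1.2000): 0.639778
R_{1,0} (trapezoid, 2 panels, h=0.6000): 0.564874
R_{2,0} (trapezoid, 4 panels, h=0.3000): 0.547641
R_{1,1} = 0.564874 + (0.564874 − 0.639778)/3 = 0.539906
R_{2,1} = 0.547641 + (0.547641 − 0.564874)/3 = 0.541897
R_{2,2} = 0.541897 + (0.541897 − 0.539906)/15 = 0.542030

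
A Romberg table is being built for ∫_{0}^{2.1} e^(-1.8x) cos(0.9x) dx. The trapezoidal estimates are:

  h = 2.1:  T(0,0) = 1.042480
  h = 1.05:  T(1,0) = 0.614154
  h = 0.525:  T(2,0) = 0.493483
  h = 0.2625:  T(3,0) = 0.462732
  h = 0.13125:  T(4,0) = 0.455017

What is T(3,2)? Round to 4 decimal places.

Richardson extrapolation on the trapezoidal column (denominator 4−1=3):
T(2,1) = (4·0.493483 − 0.614154) / 3 = 0.453259
T(3,1) = (4·0.462732 − 0.493483) / 3 = 0.452482
T(3,2) = 0.452482 + (0.452482 − 0.453259)/15 = 0.452430
(Column j=1 coincides with Simpson's rule on the same nodes.)

0.4524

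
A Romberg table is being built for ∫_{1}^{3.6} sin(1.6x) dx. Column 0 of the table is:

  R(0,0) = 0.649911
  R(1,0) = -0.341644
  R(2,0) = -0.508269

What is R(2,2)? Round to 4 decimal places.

R(1,1) = (4·(-0.341644) − 0.649911) / 3 = -0.672162
R(2,1) = (4·(-0.508269) − (-0.341644)) / 3 = -0.563811
R(2,2) = (16·(-0.563811) − (-0.672162)) / 15 = -0.556588
(Column j=1 coincides with Simpson's rule on the same nodes.)

-0.5566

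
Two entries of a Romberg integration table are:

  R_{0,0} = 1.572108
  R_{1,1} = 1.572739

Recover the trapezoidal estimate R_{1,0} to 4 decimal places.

1.5726

From R_{1,1} = (4·R_{1,0} − R_{0,0})/3, solve for R_{1,0}:
4·R_{1,0} = 3·1.572739 + 1.572108 = 6.290325
R_{1,0} = 1.572581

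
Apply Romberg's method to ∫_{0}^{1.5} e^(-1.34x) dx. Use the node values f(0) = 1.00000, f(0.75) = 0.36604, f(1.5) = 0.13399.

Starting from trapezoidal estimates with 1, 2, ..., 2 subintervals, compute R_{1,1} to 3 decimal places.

0.650

R_{0,0} (trapezoid, 1 panel, h=1.5000): 0.85049
R_{1,0} (trapezoid, 2 panels, h=0.7500): 0.69978
R_{1,1} = 0.69978 + (0.69978 − 0.85049)/3 = 0.64954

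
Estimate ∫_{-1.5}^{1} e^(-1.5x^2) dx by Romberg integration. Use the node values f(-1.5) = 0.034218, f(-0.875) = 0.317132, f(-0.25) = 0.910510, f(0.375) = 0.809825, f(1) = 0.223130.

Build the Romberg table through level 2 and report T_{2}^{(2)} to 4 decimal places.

T_{0}^{(0)} (trapezoid, 1 panel, h=2.5000): 0.321685
T_{1}^{(0)} (trapezoid, 2 panels, h=1.2500): 1.298980
T_{2}^{(0)} (trapezoid, 4 panels, h=0.6250): 1.353838
T_{1}^{(1)} = 1.298980 + (1.298980 − 0.321685)/3 = 1.624745
T_{2}^{(1)} = 1.353838 + (1.353838 − 1.298980)/3 = 1.372124
T_{2}^{(2)} = 1.372124 + (1.372124 − 1.624745)/15 = 1.355283

1.3553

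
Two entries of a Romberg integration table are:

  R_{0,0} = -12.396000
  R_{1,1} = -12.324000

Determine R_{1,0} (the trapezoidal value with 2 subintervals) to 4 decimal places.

From R_{1,1} = (4·R_{1,0} − R_{0,0})/3, solve for R_{1,0}:
4·R_{1,0} = 3·(-12.324000) + (-12.396000) = -49.368000
R_{1,0} = -12.342000

-12.3420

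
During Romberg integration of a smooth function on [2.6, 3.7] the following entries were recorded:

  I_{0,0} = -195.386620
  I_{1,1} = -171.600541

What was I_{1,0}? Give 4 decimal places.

From I_{1,1} = (4·I_{1,0} − I_{0,0})/3, solve for I_{1,0}:
4·I_{1,0} = 3·(-171.600541) + (-195.386620) = -710.188243
I_{1,0} = -177.547061

-177.5471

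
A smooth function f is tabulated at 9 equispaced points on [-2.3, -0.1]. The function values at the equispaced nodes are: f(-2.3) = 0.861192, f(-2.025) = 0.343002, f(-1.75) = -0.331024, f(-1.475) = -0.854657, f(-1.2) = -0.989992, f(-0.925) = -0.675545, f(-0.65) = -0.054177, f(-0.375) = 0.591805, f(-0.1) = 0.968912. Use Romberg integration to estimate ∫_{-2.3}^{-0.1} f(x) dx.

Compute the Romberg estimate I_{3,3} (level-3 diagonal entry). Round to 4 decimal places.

I_{0,0} (trapezoid, 1 panel, h=2.2000): 2.013114
I_{1,0} (trapezoid, 2 panels, h=1.1000): -0.082434
I_{2,0} (trapezoid, 4 panels, h=0.5500): -0.253078
I_{3,0} (trapezoid, 8 panels, h=0.2750): -0.290272
I_{1,1} = -0.082434 + (-0.082434 − 2.013114)/3 = -0.780950
I_{2,1} = -0.253078 + (-0.253078 − (-0.082434))/3 = -0.309959
I_{3,1} = -0.290272 + (-0.290272 − (-0.253078))/3 = -0.302670
I_{2,2} = -0.309959 + (-0.309959 − (-0.780950))/15 = -0.278560
I_{3,2} = -0.302670 + (-0.302670 − (-0.309959))/15 = -0.302184
I_{3,3} = -0.302184 + (-0.302184 − (-0.278560))/63 = -0.302559

-0.3026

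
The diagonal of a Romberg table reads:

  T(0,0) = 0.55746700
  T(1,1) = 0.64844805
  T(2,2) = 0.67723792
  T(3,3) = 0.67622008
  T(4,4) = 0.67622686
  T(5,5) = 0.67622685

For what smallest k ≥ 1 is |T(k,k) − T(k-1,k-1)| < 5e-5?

k = 4

|T(1,1) − T(0,0)| = 0.09098105 ≥ 5e-5
|T(2,2) − T(1,1)| = 0.02878987 ≥ 5e-5
|T(3,3) − T(2,2)| = 0.00101784 ≥ 5e-5
|T(4,4) − T(3,3)| = 0.00000678 < 5e-5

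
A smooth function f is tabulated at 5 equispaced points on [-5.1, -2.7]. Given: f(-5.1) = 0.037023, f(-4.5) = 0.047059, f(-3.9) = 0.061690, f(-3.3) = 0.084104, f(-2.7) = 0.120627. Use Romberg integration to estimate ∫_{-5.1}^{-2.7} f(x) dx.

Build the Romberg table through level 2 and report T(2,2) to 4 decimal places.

T(0,0) (trapezoid, 1 panel, h=2.4000): 0.189180
T(1,0) (trapezoid, 2 panels, h=1.2000): 0.168618
T(2,0) (trapezoid, 4 panels, h=0.6000): 0.163007
T(1,1) = 0.168618 + (0.168618 − 0.189180)/3 = 0.161764
T(2,1) = 0.163007 + (0.163007 − 0.168618)/3 = 0.161137
T(2,2) = 0.161137 + (0.161137 − 0.161764)/15 = 0.161095

0.1611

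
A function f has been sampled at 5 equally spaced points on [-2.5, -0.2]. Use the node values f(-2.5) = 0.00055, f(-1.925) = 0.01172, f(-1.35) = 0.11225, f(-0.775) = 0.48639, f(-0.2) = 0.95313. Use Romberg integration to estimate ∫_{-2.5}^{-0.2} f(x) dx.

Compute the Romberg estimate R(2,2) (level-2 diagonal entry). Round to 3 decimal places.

0.612

R(0,0) (trapezoid, 1 panel, h=2.3000): 1.09673
R(1,0) (trapezoid, 2 panels, h=1.1500): 0.67745
R(2,0) (trapezoid, 4 panels, h=0.5750): 0.62514
R(1,1) = 0.67745 + (0.67745 − 1.09673)/3 = 0.53769
R(2,1) = 0.62514 + (0.62514 − 0.67745)/3 = 0.60770
R(2,2) = 0.60770 + (0.60770 − 0.53769)/15 = 0.61237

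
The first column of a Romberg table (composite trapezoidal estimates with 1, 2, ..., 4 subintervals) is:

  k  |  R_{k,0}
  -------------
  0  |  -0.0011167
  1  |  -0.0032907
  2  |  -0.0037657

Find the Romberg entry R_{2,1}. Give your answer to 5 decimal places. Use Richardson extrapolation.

-0.00392

Richardson extrapolation on the trapezoidal column (denominator 4−1=3):
R_{2,1} = (4·(-0.0037657) − (-0.0032907)) / 3 = -0.0039240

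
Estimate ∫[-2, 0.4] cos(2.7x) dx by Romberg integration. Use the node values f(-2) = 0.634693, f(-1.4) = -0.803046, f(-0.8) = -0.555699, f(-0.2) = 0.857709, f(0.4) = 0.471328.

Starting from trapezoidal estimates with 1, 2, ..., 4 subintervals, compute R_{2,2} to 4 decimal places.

R_{0,0} (trapezoid, 1 panel, h=2.4000): 1.327225
R_{1,0} (trapezoid, 2 panels, h=1.2000): -0.003226
R_{2,0} (trapezoid, 4 panels, h=0.6000): 0.031185
R_{1,1} = -0.003226 + (-0.003226 − 1.327225)/3 = -0.446710
R_{2,1} = 0.031185 + (0.031185 − (-0.003226))/3 = 0.042655
R_{2,2} = 0.042655 + (0.042655 − (-0.446710))/15 = 0.075279

0.0753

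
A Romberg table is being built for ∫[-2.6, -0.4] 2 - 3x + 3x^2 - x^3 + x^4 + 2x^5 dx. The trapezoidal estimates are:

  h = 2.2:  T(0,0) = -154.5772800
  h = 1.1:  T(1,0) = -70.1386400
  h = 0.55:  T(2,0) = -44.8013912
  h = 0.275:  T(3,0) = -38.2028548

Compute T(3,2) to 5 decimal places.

T(2,1) = -44.8013912 + (-44.8013912 − (-70.1386400))/3 = -36.3556416
T(3,1) = (4·(-38.2028548) − (-44.8013912)) / 3 = -36.0033427
T(3,2) = -36.0033427 + (-36.0033427 − (-36.3556416))/15 = -35.9798561

-35.97986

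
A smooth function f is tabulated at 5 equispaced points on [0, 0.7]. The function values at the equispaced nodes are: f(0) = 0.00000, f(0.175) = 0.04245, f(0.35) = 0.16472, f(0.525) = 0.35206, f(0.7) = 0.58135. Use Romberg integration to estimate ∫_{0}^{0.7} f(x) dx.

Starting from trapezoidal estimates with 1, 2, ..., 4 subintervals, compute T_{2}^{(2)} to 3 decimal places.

0.145

T_{0}^{(0)} (trapezoid, 1 panel, h=0.7000): 0.20347
T_{1}^{(0)} (trapezoid, 2 panels, h=0.3500): 0.15939
T_{2}^{(0)} (trapezoid, 4 panels, h=0.1750): 0.14873
T_{1}^{(1)} = 0.15939 + (0.15939 − 0.20347)/3 = 0.14470
T_{2}^{(1)} = 0.14873 + (0.14873 − 0.15939)/3 = 0.14518
T_{2}^{(2)} = 0.14518 + (0.14518 − 0.14470)/15 = 0.14521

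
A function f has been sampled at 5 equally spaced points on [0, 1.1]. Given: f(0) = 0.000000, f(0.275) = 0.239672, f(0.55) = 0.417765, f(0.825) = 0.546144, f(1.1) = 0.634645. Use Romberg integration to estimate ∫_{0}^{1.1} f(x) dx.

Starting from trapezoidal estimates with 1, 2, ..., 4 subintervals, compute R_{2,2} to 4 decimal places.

0.4229

R_{0,0} (trapezoid, 1 panel, h=1.1000): 0.349055
R_{1,0} (trapezoid, 2 panels, h=0.5500): 0.404298
R_{2,0} (trapezoid, 4 panels, h=0.2750): 0.418248
R_{1,1} = 0.404298 + (0.404298 − 0.349055)/3 = 0.422712
R_{2,1} = 0.418248 + (0.418248 − 0.404298)/3 = 0.422898
R_{2,2} = 0.422898 + (0.422898 − 0.422712)/15 = 0.422910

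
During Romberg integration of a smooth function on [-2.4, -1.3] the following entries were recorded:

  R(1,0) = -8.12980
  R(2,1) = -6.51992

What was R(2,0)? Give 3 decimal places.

From R(2,1) = (4·R(2,0) − R(1,0))/3, solve for R(2,0):
4·R(2,0) = 3·(-6.51992) + (-8.12980) = -27.68956
R(2,0) = -6.92239

-6.922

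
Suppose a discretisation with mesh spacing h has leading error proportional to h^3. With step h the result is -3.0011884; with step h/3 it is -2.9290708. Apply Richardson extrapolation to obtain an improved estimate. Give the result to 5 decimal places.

Extrapolated value = (27·A(h/3) − A(h)) / (27 − 1)
= (27·(-2.9290708) − (-3.0011884)) / 26
= -76.0837232 / 26 = -2.9262970

-2.92630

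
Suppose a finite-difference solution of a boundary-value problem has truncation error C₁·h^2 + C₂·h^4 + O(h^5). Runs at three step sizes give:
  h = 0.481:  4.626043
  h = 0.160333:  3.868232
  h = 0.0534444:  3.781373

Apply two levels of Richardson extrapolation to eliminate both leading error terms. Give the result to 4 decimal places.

3.7705

First eliminate the h^2 term (factor 3^2 = 9):
  B₁ = (9·3.868232 − 4.626043)/8 = 3.773506
  B₂ = (9·3.781373 − 3.868232)/8 = 3.770516
Then eliminate the h^4 term (factor 3^4 = 81):
  (81·3.770516 − 3.773506)/80 = 3.770479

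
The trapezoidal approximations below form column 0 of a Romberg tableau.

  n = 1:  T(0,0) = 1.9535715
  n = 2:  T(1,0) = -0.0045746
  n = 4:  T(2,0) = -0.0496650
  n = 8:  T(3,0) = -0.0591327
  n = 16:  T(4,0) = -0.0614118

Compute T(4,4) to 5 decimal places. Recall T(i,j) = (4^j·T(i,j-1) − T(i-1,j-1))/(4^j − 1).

-0.06216

Richardson extrapolation on the trapezoidal column (denominator 4−1=3):
T(1,1) = (4·(-0.0045746) − 1.9535715) / 3 = -0.6572900
T(2,1) = (4·(-0.0496650) − (-0.0045746)) / 3 = -0.0646951
T(3,1) = -0.0591327 + (-0.0591327 − (-0.0496650))/3 = -0.0622886
T(4,1) = -0.0614118 + (-0.0614118 − (-0.0591327))/3 = -0.0621715
T(2,2) = -0.0646951 + (-0.0646951 − (-0.6572900))/15 = -0.0251888
T(3,2) = (16·(-0.0622886) − (-0.0646951)) / 15 = -0.0621282
T(4,2) = -0.0621715 + (-0.0621715 − (-0.0622886))/15 = -0.0621637
T(3,3) = -0.0621282 + (-0.0621282 − (-0.0251888))/63 = -0.0627145
T(4,3) = (64·(-0.0621637) − (-0.0621282)) / 63 = -0.0621643
T(4,4) = -0.0621643 + (-0.0621643 − (-0.0627145))/255 = -0.0621621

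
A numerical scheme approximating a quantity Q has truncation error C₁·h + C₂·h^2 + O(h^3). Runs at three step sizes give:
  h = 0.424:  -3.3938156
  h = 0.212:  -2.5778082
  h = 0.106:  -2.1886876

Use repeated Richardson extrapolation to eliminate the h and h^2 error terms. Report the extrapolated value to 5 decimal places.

First eliminate the h term (factor 2^1 = 2):
  B₁ = (2·(-2.5778082) − (-3.3938156))/1 = -1.7618008
  B₂ = (2·(-2.1886876) − (-2.5778082))/1 = -1.7995670
Then eliminate the h^2 term (factor 2^2 = 4):
  (4·(-1.7995670) − (-1.7618008))/3 = -1.8121557

-1.81216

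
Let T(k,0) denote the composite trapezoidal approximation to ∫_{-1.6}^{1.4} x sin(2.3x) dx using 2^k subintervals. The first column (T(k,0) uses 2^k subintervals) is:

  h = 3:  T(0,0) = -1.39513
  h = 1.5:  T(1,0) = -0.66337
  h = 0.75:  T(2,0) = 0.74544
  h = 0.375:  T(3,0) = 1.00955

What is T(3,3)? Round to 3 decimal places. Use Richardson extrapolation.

Richardson extrapolation on the trapezoidal column (denominator 4−1=3):
T(1,1) = -0.66337 + (-0.66337 − (-1.39513))/3 = -0.41945
T(2,1) = 0.74544 + (0.74544 − (-0.66337))/3 = 1.21504
T(3,1) = (4·1.00955 − 0.74544) / 3 = 1.09759
T(2,2) = (16·1.21504 − (-0.41945)) / 15 = 1.32401
T(3,2) = 1.09759 + (1.09759 − 1.21504)/15 = 1.08976
T(3,3) = 1.08976 + (1.08976 − 1.32401)/63 = 1.08604

1.086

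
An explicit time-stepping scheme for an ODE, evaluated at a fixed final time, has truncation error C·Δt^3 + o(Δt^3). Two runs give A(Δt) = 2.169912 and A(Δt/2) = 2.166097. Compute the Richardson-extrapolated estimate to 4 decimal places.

Extrapolated value = (8·A(Δt/2) − A(Δt)) / (8 − 1)
= (8·2.166097 − 2.169912) / 7
= 15.158864 / 7 = 2.165552

2.1656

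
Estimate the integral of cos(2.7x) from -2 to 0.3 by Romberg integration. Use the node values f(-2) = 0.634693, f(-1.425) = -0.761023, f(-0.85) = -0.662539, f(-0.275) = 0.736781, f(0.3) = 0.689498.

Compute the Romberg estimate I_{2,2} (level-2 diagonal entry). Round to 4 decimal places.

I_{0,0} (trapezoid, 1 panel, h=2.3000): 1.522820
I_{1,0} (trapezoid, 2 panels, h=1.1500): -0.000510
I_{2,0} (trapezoid, 4 panels, h=0.5750): -0.014194
I_{1,1} = -0.000510 + (-0.000510 − 1.522820)/3 = -0.508287
I_{2,1} = -0.014194 + (-0.014194 − (-0.000510))/3 = -0.018755
I_{2,2} = -0.018755 + (-0.018755 − (-0.508287))/15 = 0.013880

0.0139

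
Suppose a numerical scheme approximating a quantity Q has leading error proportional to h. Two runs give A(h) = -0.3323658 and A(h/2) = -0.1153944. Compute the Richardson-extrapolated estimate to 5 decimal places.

0.10158

The leading error scales as h; refining by a factor of 2 reduces it by 2^1 = 2.
Extrapolated value = (2·A(h/2) − A(h)) / (2 − 1)
= (2·(-0.1153944) − (-0.3323658)) / 1
= 0.1015770 / 1 = 0.1015770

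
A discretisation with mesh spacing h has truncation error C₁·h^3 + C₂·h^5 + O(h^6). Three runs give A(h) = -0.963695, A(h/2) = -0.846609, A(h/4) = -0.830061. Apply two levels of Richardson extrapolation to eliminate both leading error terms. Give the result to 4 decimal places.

-0.8276

First eliminate the h^3 term (factor 2^3 = 8):
  B₁ = (8·(-0.846609) − (-0.963695))/7 = -0.829882
  B₂ = (8·(-0.830061) − (-0.846609))/7 = -0.827697
Then eliminate the h^5 term (factor 2^5 = 32):
  (32·(-0.827697) − (-0.829882))/31 = -0.827627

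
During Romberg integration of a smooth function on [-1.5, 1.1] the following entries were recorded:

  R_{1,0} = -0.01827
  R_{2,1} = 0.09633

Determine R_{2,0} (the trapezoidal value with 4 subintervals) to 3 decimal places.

0.068

From R_{2,1} = (4·R_{2,0} − R_{1,0})/3, solve for R_{2,0}:
4·R_{2,0} = 3·0.09633 + (-0.01827) = 0.27072
R_{2,0} = 0.06768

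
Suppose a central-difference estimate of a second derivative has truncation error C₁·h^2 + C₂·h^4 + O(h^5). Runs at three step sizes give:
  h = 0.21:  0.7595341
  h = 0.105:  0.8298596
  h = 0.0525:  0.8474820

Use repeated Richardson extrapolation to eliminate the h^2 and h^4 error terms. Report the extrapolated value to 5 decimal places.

0.85336

First eliminate the h^2 term (factor 2^2 = 4):
  B₁ = (4·0.8298596 − 0.7595341)/3 = 0.8533014
  B₂ = (4·0.8474820 − 0.8298596)/3 = 0.8533561
Then eliminate the h^4 term (factor 2^4 = 16):
  (16·0.8533561 − 0.8533014)/15 = 0.8533597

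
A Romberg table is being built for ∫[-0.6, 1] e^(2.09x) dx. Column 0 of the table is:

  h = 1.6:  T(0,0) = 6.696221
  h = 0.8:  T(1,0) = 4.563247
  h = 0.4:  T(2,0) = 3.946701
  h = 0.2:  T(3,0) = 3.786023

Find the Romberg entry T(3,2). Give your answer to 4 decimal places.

Richardson extrapolation on the trapezoidal column (denominator 4−1=3):
T(2,1) = 3.946701 + (3.946701 − 4.563247)/3 = 3.741186
T(3,1) = 3.786023 + (3.786023 − 3.946701)/3 = 3.732464
T(3,2) = 3.732464 + (3.732464 − 3.741186)/15 = 3.731883
(Column j=1 coincides with Simpson's rule on the same nodes.)

3.7319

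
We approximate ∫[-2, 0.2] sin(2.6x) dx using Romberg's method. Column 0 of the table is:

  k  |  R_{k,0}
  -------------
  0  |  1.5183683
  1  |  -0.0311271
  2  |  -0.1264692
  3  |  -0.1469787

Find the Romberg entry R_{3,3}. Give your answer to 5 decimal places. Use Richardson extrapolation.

R_{1,1} = (4·(-0.0311271) − 1.5183683) / 3 = -0.5476256
R_{2,1} = (4·(-0.1264692) − (-0.0311271)) / 3 = -0.1582499
R_{3,1} = -0.1469787 + (-0.1469787 − (-0.1264692))/3 = -0.1538152
R_{2,2} = -0.1582499 + (-0.1582499 − (-0.5476256))/15 = -0.1322915
R_{3,2} = -0.1538152 + (-0.1538152 − (-0.1582499))/15 = -0.1535196
R_{3,3} = (64·(-0.1535196) − (-0.1322915)) / 63 = -0.1538566

-0.15386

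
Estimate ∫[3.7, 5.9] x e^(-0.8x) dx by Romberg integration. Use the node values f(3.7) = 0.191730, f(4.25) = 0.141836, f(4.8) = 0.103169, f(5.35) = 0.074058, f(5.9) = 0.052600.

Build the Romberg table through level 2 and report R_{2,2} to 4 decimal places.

R_{0,0} (trapezoid, 1 panel, h=2.2000): 0.268763
R_{1,0} (trapezoid, 2 panels, h=1.1000): 0.247867
R_{2,0} (trapezoid, 4 panels, h=0.5500): 0.242675
R_{1,1} = 0.247867 + (0.247867 − 0.268763)/3 = 0.240902
R_{2,1} = 0.242675 + (0.242675 − 0.247867)/3 = 0.240944
R_{2,2} = 0.240944 + (0.240944 − 0.240902)/15 = 0.240947

0.2409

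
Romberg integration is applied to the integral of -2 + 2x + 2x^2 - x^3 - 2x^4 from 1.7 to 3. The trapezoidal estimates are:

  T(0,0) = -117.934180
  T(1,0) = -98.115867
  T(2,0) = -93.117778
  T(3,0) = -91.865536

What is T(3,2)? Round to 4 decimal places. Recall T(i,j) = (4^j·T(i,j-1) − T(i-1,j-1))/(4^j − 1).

-91.4479

T(2,1) = (4·(-93.117778) − (-98.115867)) / 3 = -91.451748
T(3,1) = (4·(-91.865536) − (-93.117778)) / 3 = -91.448122
T(3,2) = (16·(-91.448122) − (-91.451748)) / 15 = -91.447880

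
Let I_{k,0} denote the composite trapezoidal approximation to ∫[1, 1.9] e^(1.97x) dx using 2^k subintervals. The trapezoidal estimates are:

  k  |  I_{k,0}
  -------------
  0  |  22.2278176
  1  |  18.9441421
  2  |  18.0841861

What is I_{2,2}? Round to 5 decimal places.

Richardson extrapolation on the trapezoidal column (denominator 4−1=3):
I_{1,1} = (4·18.9441421 − 22.2278176) / 3 = 17.8495836
I_{2,1} = 18.0841861 + (18.0841861 − 18.9441421)/3 = 17.7975341
I_{2,2} = 17.7975341 + (17.7975341 − 17.8495836)/15 = 17.7940641
(Column j=1 coincides with Simpson's rule on the same nodes.)

17.79406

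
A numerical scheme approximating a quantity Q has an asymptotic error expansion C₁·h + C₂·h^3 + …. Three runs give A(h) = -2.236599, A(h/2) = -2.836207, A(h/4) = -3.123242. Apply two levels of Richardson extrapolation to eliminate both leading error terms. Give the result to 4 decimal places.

First eliminate the h term (factor 2^1 = 2):
  B₁ = (2·(-2.836207) − (-2.236599))/1 = -3.435815
  B₂ = (2·(-3.123242) − (-2.836207))/1 = -3.410277
Then eliminate the h^3 term (factor 2^3 = 8):
  (8·(-3.410277) − (-3.435815))/7 = -3.406629

-3.4066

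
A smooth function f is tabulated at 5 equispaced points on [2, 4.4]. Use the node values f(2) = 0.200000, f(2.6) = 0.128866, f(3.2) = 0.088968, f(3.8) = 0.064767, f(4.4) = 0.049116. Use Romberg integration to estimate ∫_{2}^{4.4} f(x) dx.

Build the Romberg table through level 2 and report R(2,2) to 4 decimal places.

R(0,0) (trapezoid, 1 panel, h=2.4000): 0.298939
R(1,0) (trapezoid, 2 panels, h=1.2000): 0.256231
R(2,0) (trapezoid, 4 panels, h=0.6000): 0.244295
R(1,1) = 0.256231 + (0.256231 − 0.298939)/3 = 0.241995
R(2,1) = 0.244295 + (0.244295 − 0.256231)/3 = 0.240316
R(2,2) = 0.240316 + (0.240316 − 0.241995)/15 = 0.240204

0.2402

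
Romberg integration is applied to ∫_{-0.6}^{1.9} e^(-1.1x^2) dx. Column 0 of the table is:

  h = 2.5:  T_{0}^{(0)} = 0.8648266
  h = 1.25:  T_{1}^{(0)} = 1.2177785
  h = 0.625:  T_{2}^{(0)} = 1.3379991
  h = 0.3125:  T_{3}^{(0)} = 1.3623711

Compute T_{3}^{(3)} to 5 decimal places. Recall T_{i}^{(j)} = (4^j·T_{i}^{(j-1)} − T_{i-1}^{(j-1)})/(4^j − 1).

Richardson extrapolation on the trapezoidal column (denominator 4−1=3):
T_{1}^{(1)} = (4·1.2177785 − 0.8648266) / 3 = 1.3354291
T_{2}^{(1)} = (4·1.3379991 − 1.2177785) / 3 = 1.3780726
T_{3}^{(1)} = (4·1.3623711 − 1.3379991) / 3 = 1.3704951
T_{2}^{(2)} = 1.3780726 + (1.3780726 − 1.3354291)/15 = 1.3809155
T_{3}^{(2)} = 1.3704951 + (1.3704951 − 1.3780726)/15 = 1.3699899
T_{3}^{(3)} = (64·1.3699899 − 1.3809155) / 63 = 1.3698165

1.36982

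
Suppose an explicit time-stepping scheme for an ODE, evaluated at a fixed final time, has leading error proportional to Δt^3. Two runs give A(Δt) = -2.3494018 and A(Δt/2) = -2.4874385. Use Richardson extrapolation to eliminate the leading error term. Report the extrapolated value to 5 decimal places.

The leading error scales as Δt^3; refining by a factor of 2 reduces it by 2^3 = 8.
Extrapolated value = (8·A(Δt/2) − A(Δt)) / (8 − 1)
= (8·(-2.4874385) − (-2.3494018)) / 7
= -17.5501062 / 7 = -2.5071580

-2.50716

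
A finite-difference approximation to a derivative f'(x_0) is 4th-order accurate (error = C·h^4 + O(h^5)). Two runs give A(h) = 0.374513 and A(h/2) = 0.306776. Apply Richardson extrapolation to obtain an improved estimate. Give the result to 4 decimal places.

0.3023

Extrapolated value = (16·A(h/2) − A(h)) / (16 − 1)
= (16·0.306776 − 0.374513) / 15
= 4.533903 / 15 = 0.302260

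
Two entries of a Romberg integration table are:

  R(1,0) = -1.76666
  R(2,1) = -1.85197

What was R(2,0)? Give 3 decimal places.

From R(2,1) = (4·R(2,0) − R(1,0))/3, solve for R(2,0):
4·R(2,0) = 3·(-1.85197) + (-1.76666) = -7.32257
R(2,0) = -1.83064

-1.831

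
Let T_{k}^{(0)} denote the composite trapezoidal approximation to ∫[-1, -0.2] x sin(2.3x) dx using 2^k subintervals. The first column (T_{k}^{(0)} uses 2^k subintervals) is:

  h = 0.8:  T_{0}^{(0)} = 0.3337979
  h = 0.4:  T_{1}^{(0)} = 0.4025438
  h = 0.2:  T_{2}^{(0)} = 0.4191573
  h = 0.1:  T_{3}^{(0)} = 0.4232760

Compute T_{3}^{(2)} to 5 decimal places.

Richardson extrapolation on the trapezoidal column (denominator 4−1=3):
T_{2}^{(1)} = (4·0.4191573 − 0.4025438) / 3 = 0.4246951
T_{3}^{(1)} = 0.4232760 + (0.4232760 − 0.4191573)/3 = 0.4246489
T_{3}^{(2)} = 0.4246489 + (0.4246489 − 0.4246951)/15 = 0.4246458

0.42465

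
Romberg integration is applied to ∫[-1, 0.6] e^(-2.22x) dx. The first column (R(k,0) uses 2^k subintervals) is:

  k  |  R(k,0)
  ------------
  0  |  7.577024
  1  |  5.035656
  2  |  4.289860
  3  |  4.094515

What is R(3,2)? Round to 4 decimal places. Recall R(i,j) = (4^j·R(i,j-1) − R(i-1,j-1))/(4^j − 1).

4.0286

R(2,1) = (4·4.289860 − 5.035656) / 3 = 4.041261
R(3,1) = 4.094515 + (4.094515 − 4.289860)/3 = 4.029400
R(3,2) = 4.029400 + (4.029400 − 4.041261)/15 = 4.028609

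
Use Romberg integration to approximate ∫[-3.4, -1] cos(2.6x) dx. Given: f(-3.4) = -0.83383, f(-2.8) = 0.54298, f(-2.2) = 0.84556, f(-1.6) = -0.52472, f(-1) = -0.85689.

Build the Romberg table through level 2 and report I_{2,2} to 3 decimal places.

I_{0,0} (trapezoid, 1 panel, h=2.4000): -2.02886
I_{1,0} (trapezoid, 2 panels, h=1.2000): 0.00024
I_{2,0} (trapezoid, 4 panels, h=0.6000): 0.01108
I_{1,1} = 0.00024 + (0.00024 − (-2.02886))/3 = 0.67661
I_{2,1} = 0.01108 + (0.01108 − 0.00024)/3 = 0.01469
I_{2,2} = 0.01469 + (0.01469 − 0.67661)/15 = -0.02944

-0.029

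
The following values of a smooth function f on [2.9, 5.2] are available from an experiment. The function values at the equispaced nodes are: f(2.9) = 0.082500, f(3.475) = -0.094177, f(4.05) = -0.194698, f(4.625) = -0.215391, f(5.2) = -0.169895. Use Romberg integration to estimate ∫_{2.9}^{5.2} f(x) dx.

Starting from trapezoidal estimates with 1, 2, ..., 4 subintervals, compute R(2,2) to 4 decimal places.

R(0,0) (trapezoid, 1 panel, h=2.3000): -0.100504
R(1,0) (trapezoid, 2 panels, h=1.1500): -0.274155
R(2,0) (trapezoid, 4 panels, h=0.5750): -0.315079
R(1,1) = -0.274155 + (-0.274155 − (-0.100504))/3 = -0.332039
R(2,1) = -0.315079 + (-0.315079 − (-0.274155))/3 = -0.328720
R(2,2) = -0.328720 + (-0.328720 − (-0.332039))/15 = -0.328499

-0.3285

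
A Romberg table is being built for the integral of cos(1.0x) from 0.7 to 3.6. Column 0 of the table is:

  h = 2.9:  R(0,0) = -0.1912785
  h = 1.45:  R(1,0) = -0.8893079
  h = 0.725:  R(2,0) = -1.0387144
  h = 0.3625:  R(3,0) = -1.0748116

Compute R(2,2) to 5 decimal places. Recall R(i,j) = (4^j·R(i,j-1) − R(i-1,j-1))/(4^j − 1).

-1.08629

Richardson extrapolation on the trapezoidal column (denominator 4−1=3):
R(1,1) = -0.8893079 + (-0.8893079 − (-0.1912785))/3 = -1.1219844
R(2,1) = (4·(-1.0387144) − (-0.8893079)) / 3 = -1.0885166
R(2,2) = -1.0885166 + (-1.0885166 − (-1.1219844))/15 = -1.0862854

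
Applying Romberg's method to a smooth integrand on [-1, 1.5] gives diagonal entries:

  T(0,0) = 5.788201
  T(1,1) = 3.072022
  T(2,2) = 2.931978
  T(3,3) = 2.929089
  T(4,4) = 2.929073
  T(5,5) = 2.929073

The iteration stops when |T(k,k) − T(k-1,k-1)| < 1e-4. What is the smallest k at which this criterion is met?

|T(1,1) − T(0,0)| = 2.716179 ≥ 1e-4
|T(2,2) − T(1,1)| = 0.140044 ≥ 1e-4
|T(3,3) − T(2,2)| = 0.002889 ≥ 1e-4
|T(4,4) − T(3,3)| = 0.000016 < 1e-4

k = 4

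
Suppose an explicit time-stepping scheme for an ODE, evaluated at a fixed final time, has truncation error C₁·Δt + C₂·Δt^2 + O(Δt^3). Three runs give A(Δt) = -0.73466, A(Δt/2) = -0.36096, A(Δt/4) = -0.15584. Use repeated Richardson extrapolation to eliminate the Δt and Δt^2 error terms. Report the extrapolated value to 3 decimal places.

First eliminate the Δt term (factor 2^1 = 2):
  B₁ = (2·(-0.36096) − (-0.73466))/1 = 0.01274
  B₂ = (2·(-0.15584) − (-0.36096))/1 = 0.04928
Then eliminate the Δt^2 term (factor 2^2 = 4):
  (4·0.04928 − 0.01274)/3 = 0.06146

0.061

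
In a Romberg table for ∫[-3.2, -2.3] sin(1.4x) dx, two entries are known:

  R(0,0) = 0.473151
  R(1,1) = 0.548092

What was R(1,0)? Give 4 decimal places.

From R(1,1) = (4·R(1,0) − R(0,0))/3, solve for R(1,0):
4·R(1,0) = 3·0.548092 + 0.473151 = 2.117427
R(1,0) = 0.529357

0.5294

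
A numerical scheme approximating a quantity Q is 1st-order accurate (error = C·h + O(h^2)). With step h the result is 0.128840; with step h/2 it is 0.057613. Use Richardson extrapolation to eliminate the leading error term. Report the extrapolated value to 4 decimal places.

The leading error scales as h; refining by a factor of 2 reduces it by 2^1 = 2.
Extrapolated value = (2·A(h/2) − A(h)) / (2 − 1)
= (2·0.057613 − 0.128840) / 1
= -0.013614 / 1 = -0.013614

-0.0136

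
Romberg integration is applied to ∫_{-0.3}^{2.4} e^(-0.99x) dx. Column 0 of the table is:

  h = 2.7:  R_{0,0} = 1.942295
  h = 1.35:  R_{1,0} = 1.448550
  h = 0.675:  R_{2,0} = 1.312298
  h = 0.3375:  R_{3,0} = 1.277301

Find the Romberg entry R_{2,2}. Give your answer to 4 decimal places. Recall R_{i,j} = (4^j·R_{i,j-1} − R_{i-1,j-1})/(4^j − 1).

1.2657

R_{1,1} = (4·1.448550 − 1.942295) / 3 = 1.283968
R_{2,1} = (4·1.312298 − 1.448550) / 3 = 1.266881
R_{2,2} = (16·1.266881 − 1.283968) / 15 = 1.265742
(Column j=1 coincides with Simpson's rule on the same nodes.)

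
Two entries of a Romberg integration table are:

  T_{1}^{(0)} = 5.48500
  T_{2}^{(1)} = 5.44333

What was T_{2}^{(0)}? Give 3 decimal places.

From T_{2}^{(1)} = (4·T_{2}^{(0)} − T_{1}^{(0)})/3, solve for T_{2}^{(0)}:
4·T_{2}^{(0)} = 3·5.44333 + 5.48500 = 21.81499
T_{2}^{(0)} = 5.45375

5.454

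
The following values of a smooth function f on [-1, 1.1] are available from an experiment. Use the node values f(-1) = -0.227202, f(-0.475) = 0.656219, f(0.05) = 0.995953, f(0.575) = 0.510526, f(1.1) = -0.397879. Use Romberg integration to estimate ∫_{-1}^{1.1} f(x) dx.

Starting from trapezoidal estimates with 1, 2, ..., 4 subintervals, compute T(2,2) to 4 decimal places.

T(0,0) (trapezoid, 1 panel, h=2.1000): -0.656335
T(1,0) (trapezoid, 2 panels, h=1.0500): 0.717583
T(2,0) (trapezoid, 4 panels, h=0.5250): 0.971333
T(1,1) = 0.717583 + (0.717583 − (-0.656335))/3 = 1.175556
T(2,1) = 0.971333 + (0.971333 − 0.717583)/3 = 1.055916
T(2,2) = 1.055916 + (1.055916 − 1.175556)/15 = 1.047940

1.0479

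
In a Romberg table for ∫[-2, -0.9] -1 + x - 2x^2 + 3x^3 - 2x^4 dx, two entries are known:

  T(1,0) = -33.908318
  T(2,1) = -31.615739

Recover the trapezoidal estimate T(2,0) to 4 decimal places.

-32.1889

From T(2,1) = (4·T(2,0) − T(1,0))/3, solve for T(2,0):
4·T(2,0) = 3·(-31.615739) + (-33.908318) = -128.755535
T(2,0) = -32.188884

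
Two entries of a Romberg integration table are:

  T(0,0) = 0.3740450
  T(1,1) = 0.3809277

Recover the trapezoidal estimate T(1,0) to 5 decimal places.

From T(1,1) = (4·T(1,0) − T(0,0))/3, solve for T(1,0):
4·T(1,0) = 3·0.3809277 + 0.3740450 = 1.5168281
T(1,0) = 0.3792070

0.37921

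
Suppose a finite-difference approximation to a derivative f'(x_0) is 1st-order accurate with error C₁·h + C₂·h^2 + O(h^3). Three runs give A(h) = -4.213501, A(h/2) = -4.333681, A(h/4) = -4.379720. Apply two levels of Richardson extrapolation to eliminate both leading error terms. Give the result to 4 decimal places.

-4.4164

First eliminate the h term (factor 2^1 = 2):
  B₁ = (2·(-4.333681) − (-4.213501))/1 = -4.453861
  B₂ = (2·(-4.379720) − (-4.333681))/1 = -4.425759
Then eliminate the h^2 term (factor 2^2 = 4):
  (4·(-4.425759) − (-4.453861))/3 = -4.416392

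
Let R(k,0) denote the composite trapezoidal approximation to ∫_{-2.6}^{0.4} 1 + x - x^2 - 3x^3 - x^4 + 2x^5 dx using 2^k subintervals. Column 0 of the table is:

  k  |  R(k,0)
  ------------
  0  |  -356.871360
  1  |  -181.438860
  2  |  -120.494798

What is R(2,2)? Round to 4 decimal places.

-98.6614

Richardson extrapolation on the trapezoidal column (denominator 4−1=3):
R(1,1) = -181.438860 + (-181.438860 − (-356.871360))/3 = -122.961360
R(2,1) = -120.494798 + (-120.494798 − (-181.438860))/3 = -100.180111
R(2,2) = (16·(-100.180111) − (-122.961360)) / 15 = -98.661361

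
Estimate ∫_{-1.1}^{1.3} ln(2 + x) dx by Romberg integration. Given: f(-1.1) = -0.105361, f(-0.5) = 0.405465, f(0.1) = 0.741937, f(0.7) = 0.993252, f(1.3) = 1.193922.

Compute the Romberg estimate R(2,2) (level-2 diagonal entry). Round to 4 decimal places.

1.6342

R(0,0) (trapezoid, 1 panel, h=2.4000): 1.306273
R(1,0) (trapezoid, 2 panels, h=1.2000): 1.543461
R(2,0) (trapezoid, 4 panels, h=0.6000): 1.610961
R(1,1) = 1.543461 + (1.543461 − 1.306273)/3 = 1.622524
R(2,1) = 1.610961 + (1.610961 − 1.543461)/3 = 1.633461
R(2,2) = 1.633461 + (1.633461 − 1.622524)/15 = 1.634190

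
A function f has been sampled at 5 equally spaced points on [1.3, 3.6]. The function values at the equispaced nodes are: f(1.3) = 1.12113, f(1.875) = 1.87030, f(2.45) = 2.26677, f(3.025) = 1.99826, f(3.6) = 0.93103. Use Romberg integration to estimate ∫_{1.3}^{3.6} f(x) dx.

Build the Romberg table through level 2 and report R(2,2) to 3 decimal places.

R(0,0) (trapezoid, 1 panel, h=2.3000): 2.35998
R(1,0) (trapezoid, 2 panels, h=1.1500): 3.78678
R(2,0) (trapezoid, 4 panels, h=0.5750): 4.11781
R(1,1) = 3.78678 + (3.78678 − 2.35998)/3 = 4.26238
R(2,1) = 4.11781 + (4.11781 − 3.78678)/3 = 4.22815
R(2,2) = 4.22815 + (4.22815 − 4.26238)/15 = 4.22587

4.226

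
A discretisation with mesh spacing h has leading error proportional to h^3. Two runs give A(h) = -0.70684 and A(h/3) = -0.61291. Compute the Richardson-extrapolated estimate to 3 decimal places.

Extrapolated value = (27·A(h/3) − A(h)) / (27 − 1)
= (27·(-0.61291) − (-0.70684)) / 26
= -15.84173 / 26 = -0.60930

-0.609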